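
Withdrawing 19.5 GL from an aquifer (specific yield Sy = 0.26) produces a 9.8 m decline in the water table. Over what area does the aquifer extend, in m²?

A ≈ 7.65 × 10^6 m²

ΔV = 19.5 GL = 1.95 × 10^7 m³
A = ΔV / (Sy × Δh) = 1.95 × 10^7 / (0.26 × 9.8) = 7.653 × 10^6 m²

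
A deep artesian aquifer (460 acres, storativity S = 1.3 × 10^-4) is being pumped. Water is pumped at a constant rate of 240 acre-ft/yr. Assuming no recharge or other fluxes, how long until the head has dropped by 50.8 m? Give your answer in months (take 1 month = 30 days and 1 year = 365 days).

A = 460 acres = 1.862 × 10^6 m²
ΔV = S × A × Δh = 1.3 × 10^-4 × 1.862 × 10^6 × 50.8 = 12290 m³
Q = 240 acre-ft/yr = 811.1 m³/d
t = ΔV / Q = 12290 m³ / 811.1 m³/d = 15.16 d
t = 15.16 d ≈ 0.5053 months

t ≈ 0.505 months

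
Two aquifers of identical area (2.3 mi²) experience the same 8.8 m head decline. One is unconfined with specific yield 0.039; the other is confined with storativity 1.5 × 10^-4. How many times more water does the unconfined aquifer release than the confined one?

A = 2.3 mi² = 5.957 × 10^6 m²
Unconfined: ΔV_u = Sy × A × Δh = 0.039 × 5.957 × 10^6 × 8.8 = 2.044 × 10^6 m³
Confined: ΔV_c = S × A × Δh = 1.5 × 10^-4 × 5.957 × 10^6 × 8.8 = 7863 m³
Ratio = ΔV_u / ΔV_c = Sy / S = 0.039 / 1.5 × 10^-4 = 260

ΔV_u / ΔV_c ≈ 260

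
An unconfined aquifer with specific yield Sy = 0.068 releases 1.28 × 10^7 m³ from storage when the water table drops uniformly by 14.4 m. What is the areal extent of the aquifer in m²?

A = ΔV / (Sy × Δh) = 1.28 × 10^7 / (0.068 × 14.4) = 1.307 × 10^7 m²

A ≈ 1.31 × 10^7 m²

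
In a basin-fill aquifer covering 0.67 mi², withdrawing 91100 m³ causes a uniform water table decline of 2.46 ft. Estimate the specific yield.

Sy ≈ 0.07

A = 0.67 mi² = 1.735 × 10^6 m²
Δh = 2.46 ft = 0.7498 m
Sy = ΔV / (A × Δh) = 91100 m³ / (1.735 × 10^6 m² × 0.7498 m) = 0.07002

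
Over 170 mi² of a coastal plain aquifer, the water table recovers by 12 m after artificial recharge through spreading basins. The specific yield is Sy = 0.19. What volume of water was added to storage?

A = 170 mi² = 4.403 × 10^8 m²
ΔV = Sy × A × Δh = 0.19 × 4.403 × 10^8 m² × 12 m = 1.004 × 10^9 m³

ΔV ≈ 1 × 10^9 m³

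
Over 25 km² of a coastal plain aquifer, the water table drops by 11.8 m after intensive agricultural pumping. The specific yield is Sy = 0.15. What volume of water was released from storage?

ΔV ≈ 4.42 × 10^7 m³

A = 25 km² = 2.5 × 10^7 m²
ΔV = Sy × A × Δh = 0.15 × 2.5 × 10^7 m² × 11.8 m = 4.425 × 10^7 m³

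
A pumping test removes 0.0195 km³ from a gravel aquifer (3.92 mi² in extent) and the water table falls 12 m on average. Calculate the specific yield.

A = 3.92 mi² = 1.015 × 10^7 m²
ΔV = 0.0195 km³ = 1.95 × 10^7 m³
Sy = ΔV / (A × Δh) = 1.95 × 10^7 m³ / (1.015 × 10^7 m² × 12 m) = 0.1601

Sy ≈ 0.16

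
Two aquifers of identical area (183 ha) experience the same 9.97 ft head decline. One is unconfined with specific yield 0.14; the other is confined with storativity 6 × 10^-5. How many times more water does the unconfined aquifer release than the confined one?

ΔV_u / ΔV_c ≈ 2330

A = 183 ha = 1.83 × 10^6 m²
Δh = 9.97 ft = 3.039 m
Unconfined: ΔV_u = Sy × A × Δh = 0.14 × 1.83 × 10^6 × 3.039 = 7.786 × 10^5 m³
Confined: ΔV_c = S × A × Δh = 6 × 10^-5 × 1.83 × 10^6 × 3.039 = 333.7 m³
Ratio = ΔV_u / ΔV_c = Sy / S = 0.14 / 6 × 10^-5 = 2333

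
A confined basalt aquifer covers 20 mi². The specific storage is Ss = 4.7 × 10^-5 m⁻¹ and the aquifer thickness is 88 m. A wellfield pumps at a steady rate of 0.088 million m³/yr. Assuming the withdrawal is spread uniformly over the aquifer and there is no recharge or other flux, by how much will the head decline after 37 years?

Δh ≈ 15.2 m

S = Ss × b = 4.7 × 10^-5 m⁻¹ × 88 m = 4.136 × 10^-3
A = 20 mi² = 5.18 × 10^7 m²
Q = 0.088 million m³/yr = 241.1 m³/d
t = 37 years = 13500 d
ΔV = Q × t = 241.1 m³/d × 13500 d = 3.256 × 10^6 m³
Δh = ΔV / (S × A) = 3.256 × 10^6 / (0.004136 × 5.18 × 10^7) = 15.2 m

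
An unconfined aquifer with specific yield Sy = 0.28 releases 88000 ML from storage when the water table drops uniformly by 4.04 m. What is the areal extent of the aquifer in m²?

ΔV = 88000 ML = 8.8 × 10^7 m³
A = ΔV / (Sy × Δh) = 8.8 × 10^7 / (0.28 × 4.04) = 7.779 × 10^7 m²

A ≈ 7.78 × 10^7 m²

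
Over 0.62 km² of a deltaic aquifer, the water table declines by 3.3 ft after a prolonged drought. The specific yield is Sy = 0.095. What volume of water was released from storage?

A = 0.62 km² = 6.2 × 10^5 m²
Δh = 3.3 ft = 1.006 m
ΔV = Sy × A × Δh = 0.095 × 6.2 × 10^5 m² × 1.006 m = 59240 m³

ΔV ≈ 59200 m³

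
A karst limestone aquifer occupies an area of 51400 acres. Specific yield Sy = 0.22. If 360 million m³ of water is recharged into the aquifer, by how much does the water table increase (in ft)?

A = 51400 acres = 2.08 × 10^8 m²
ΔV = 360 million m³ = 3.6 × 10^8 m³
Δh = ΔV / (Sy × A) = 3.6 × 10^8 m³ / (0.22 × 2.08 × 10^8 m²) = 7.867 m
Δh = 7.867 m = 25.81 ft

Δh ≈ 25.8 ft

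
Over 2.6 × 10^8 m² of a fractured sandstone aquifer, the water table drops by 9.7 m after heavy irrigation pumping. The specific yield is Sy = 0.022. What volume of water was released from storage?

ΔV = Sy × A × Δh = 0.022 × 2.6 × 10^8 m² × 9.7 m = 5.548 × 10^7 m³

ΔV ≈ 5.55 × 10^7 m³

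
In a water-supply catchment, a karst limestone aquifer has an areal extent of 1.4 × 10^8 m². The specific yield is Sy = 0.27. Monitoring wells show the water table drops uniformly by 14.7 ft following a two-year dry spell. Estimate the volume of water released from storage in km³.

ΔV ≈ 0.169 km³

Δh = 14.7 ft = 4.481 m
ΔV = Sy × A × Δh = 0.27 × 1.4 × 10^8 m² × 4.481 m = 1.694 × 10^8 m³
ΔV = 1.694 × 10^8 m³ = 0.1694 km³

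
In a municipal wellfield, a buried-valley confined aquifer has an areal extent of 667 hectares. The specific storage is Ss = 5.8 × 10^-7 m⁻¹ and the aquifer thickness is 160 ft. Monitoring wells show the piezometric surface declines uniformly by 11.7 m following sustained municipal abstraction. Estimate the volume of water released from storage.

ΔV ≈ 2210 m³

b = 160 ft = 48.77 m
S = Ss × b = 5.8 × 10^-7 m⁻¹ × 48.77 m = 2.829 × 10^-5
A = 667 hectares = 6.67 × 10^6 m²
ΔV = S × A × Δh = 2.829 × 10^-5 × 6.67 × 10^6 m² × 11.7 m = 2207 m³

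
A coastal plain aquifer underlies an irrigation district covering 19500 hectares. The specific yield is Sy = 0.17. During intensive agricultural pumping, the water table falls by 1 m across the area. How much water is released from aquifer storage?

A = 19500 hectares = 1.95 × 10^8 m²
ΔV = Sy × A × Δh = 0.17 × 1.95 × 10^8 m² × 1 m = 3.315 × 10^7 m³

ΔV ≈ 3.32 × 10^7 m³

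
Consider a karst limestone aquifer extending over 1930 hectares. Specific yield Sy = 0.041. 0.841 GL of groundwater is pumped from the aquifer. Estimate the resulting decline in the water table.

A = 1930 hectares = 1.93 × 10^7 m²
ΔV = 0.841 GL = 8.41 × 10^5 m³
Δh = ΔV / (Sy × A) = 8.41 × 10^5 m³ / (0.041 × 1.93 × 10^7 m²) = 1.063 m

Δh ≈ 1.06 m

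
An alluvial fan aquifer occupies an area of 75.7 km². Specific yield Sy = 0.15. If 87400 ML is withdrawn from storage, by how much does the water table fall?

Δh ≈ 7.7 m

A = 75.7 km² = 7.57 × 10^7 m²
ΔV = 87400 ML = 8.74 × 10^7 m³
Δh = ΔV / (Sy × A) = 8.74 × 10^7 m³ / (0.15 × 7.57 × 10^7 m²) = 7.697 m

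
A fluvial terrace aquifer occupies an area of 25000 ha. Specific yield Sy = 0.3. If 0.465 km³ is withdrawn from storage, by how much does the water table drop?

A = 25000 ha = 2.5 × 10^8 m²
ΔV = 0.465 km³ = 4.65 × 10^8 m³
Δh = ΔV / (Sy × A) = 4.65 × 10^8 m³ / (0.3 × 2.5 × 10^8 m²) = 6.2 m

Δh ≈ 6.2 m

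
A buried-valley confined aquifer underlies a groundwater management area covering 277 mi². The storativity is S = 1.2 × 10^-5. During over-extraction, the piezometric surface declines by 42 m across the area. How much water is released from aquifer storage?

A = 277 mi² = 7.174 × 10^8 m²
ΔV = S × A × Δh = 1.2 × 10^-5 × 7.174 × 10^8 m² × 42 m = 3.616 × 10^5 m³

ΔV ≈ 3.62 × 10^5 m³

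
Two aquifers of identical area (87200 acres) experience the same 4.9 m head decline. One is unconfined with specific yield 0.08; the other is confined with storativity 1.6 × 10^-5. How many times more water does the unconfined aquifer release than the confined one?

A = 87200 acres = 3.529 × 10^8 m²
Unconfined: ΔV_u = Sy × A × Δh = 0.08 × 3.529 × 10^8 × 4.9 = 1.383 × 10^8 m³
Confined: ΔV_c = S × A × Δh = 1.6 × 10^-5 × 3.529 × 10^8 × 4.9 = 27670 m³
Ratio = ΔV_u / ΔV_c = Sy / S = 0.08 / 1.6 × 10^-5 = 5000

ΔV_u / ΔV_c ≈ 5000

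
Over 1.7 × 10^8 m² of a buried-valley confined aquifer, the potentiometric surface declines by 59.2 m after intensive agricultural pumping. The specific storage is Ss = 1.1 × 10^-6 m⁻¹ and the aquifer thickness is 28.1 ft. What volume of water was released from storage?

ΔV ≈ 94800 m³

b = 28.1 ft = 8.565 m
S = Ss × b = 1.1 × 10^-6 m⁻¹ × 8.565 m = 9.421 × 10^-6
ΔV = S × A × Δh = 9.421 × 10^-6 × 1.7 × 10^8 m² × 59.2 m = 94820 m³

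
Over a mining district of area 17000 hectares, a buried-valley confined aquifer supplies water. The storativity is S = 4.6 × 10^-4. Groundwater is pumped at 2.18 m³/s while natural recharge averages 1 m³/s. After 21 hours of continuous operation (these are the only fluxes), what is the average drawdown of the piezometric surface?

A = 17000 hectares = 1.7 × 10^8 m²
Net abstraction = 2.18 − 1 = 1.18 m³/s
Q_net = 1.18 m³/s = 1.02 × 10^5 m³/d
t = 21 hours = 0.875 d
ΔV = Q × t = 1.02 × 10^5 m³/d × 0.875 d = 89210 m³
Δh = ΔV / (S × A) = 89210 / (4.6 × 10^-4 × 1.7 × 10^8) = 1.141 m

Δh ≈ 1.14 m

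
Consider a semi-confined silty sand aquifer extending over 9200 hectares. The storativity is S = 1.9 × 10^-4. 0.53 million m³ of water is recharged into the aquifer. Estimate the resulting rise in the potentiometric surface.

Δh ≈ 30.3 m

A = 9200 hectares = 9.2 × 10^7 m²
ΔV = 0.53 million m³ = 5.3 × 10^5 m³
Δh = ΔV / (S × A) = 5.3 × 10^5 m³ / (1.9 × 10^-4 × 9.2 × 10^7 m²) = 30.32 m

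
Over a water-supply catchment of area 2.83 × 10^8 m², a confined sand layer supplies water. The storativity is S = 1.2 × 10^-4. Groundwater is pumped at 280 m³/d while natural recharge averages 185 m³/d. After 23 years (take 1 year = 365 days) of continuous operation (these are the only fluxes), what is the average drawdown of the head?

Δh ≈ 23.5 m

Net abstraction = 280 − 185 = 95 m³/d
t = 23 years = 8395 d
ΔV = Q × t = 95 m³/d × 8395 d = 7.975 × 10^5 m³
Δh = ΔV / (S × A) = 7.975 × 10^5 / (1.2 × 10^-4 × 2.83 × 10^8) = 23.48 m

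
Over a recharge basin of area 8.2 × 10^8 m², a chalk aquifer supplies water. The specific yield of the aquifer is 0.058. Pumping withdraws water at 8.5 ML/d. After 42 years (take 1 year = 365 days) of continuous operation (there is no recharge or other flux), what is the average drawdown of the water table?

Q = 8.5 ML/d = 8500 m³/d
t = 42 years = 15330 d
ΔV = Q × t = 8500 m³/d × 15330 d = 1.303 × 10^8 m³
Δh = ΔV / (Sy × A) = 1.303 × 10^8 / (0.058 × 8.2 × 10^8) = 2.74 m

Δh ≈ 2.74 m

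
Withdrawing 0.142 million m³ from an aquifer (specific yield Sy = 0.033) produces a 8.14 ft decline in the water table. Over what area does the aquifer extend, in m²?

A ≈ 1.73 × 10^6 m²

Δh = 8.14 ft = 2.481 m
ΔV = 0.142 million m³ = 1.42 × 10^5 m³
A = ΔV / (Sy × Δh) = 1.42 × 10^5 / (0.033 × 2.481) = 1.734 × 10^6 m²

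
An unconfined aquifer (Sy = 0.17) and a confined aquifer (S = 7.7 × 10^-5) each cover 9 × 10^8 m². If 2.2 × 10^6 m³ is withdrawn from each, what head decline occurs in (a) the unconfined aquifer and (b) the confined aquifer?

Unconfined: Δh_u = ΔV/(Sy·A) = 2.2 × 10^6/(0.17 × 9 × 10^8) = 0.01438 m
Confined: Δh_c = ΔV/(S·A) = 2.2 × 10^6/(7.7 × 10^-5 × 9 × 10^8) = 31.75 m

Δh_u ≈ 0.0144 m; Δh_c ≈ 31.7 m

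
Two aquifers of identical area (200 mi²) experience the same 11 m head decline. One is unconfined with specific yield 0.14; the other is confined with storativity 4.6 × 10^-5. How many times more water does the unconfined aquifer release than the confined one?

ΔV_u / ΔV_c ≈ 3040

A = 200 mi² = 5.18 × 10^8 m²
Unconfined: ΔV_u = Sy × A × Δh = 0.14 × 5.18 × 10^8 × 11 = 7.977 × 10^8 m³
Confined: ΔV_c = S × A × Δh = 4.6 × 10^-5 × 5.18 × 10^8 × 11 = 2.621 × 10^5 m³
Ratio = ΔV_u / ΔV_c = Sy / S = 0.14 / 4.6 × 10^-5 = 3043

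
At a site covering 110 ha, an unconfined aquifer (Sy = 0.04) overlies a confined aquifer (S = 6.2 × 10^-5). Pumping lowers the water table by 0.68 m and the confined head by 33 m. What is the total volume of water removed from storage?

ΔV ≈ 32200 m³

A = 110 ha = 1.1 × 10^6 m²
Unconfined: ΔV_u = Sy × A × Δh_u = 0.04 × 1.1 × 10^6 × 0.68 = 29920 m³
Confined: ΔV_c = S × A × Δh_c = 6.2 × 10^-5 × 1.1 × 10^6 × 33 = 2251 m³
Total ΔV = 29920 + 2251 = 32170 m³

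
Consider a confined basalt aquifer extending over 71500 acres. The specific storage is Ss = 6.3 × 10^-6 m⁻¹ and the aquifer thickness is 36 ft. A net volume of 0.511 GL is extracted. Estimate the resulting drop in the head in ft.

b = 36 ft = 10.97 m
S = Ss × b = 6.3 × 10^-6 m⁻¹ × 10.97 m = 6.913 × 10^-5
A = 71500 acres = 2.894 × 10^8 m²
ΔV = 0.511 GL = 5.11 × 10^5 m³
Δh = ΔV / (S × A) = 5.11 × 10^5 m³ / (6.913 × 10^-5 × 2.894 × 10^8 m²) = 25.55 m
Δh = 25.55 m = 83.82 ft

Δh ≈ 83.8 ft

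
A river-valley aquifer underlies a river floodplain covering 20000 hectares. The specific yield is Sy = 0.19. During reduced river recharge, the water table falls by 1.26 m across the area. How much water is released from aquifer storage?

A = 20000 hectares = 2 × 10^8 m²
ΔV = Sy × A × Δh = 0.19 × 2 × 10^8 m² × 1.26 m = 4.788 × 10^7 m³

ΔV ≈ 4.79 × 10^7 m³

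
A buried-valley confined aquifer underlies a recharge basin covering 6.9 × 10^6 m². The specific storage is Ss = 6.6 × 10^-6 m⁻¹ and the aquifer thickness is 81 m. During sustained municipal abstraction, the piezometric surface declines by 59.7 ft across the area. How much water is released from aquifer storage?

ΔV ≈ 67100 m³

S = Ss × b = 6.6 × 10^-6 m⁻¹ × 81 m = 5.346 × 10^-4
Δh = 59.7 ft = 18.2 m
ΔV = S × A × Δh = 5.346 × 10^-4 × 6.9 × 10^6 m² × 18.2 m = 67120 m³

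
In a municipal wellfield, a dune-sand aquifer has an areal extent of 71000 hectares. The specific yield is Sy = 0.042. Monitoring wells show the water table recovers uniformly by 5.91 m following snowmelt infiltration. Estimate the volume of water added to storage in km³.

A = 71000 hectares = 7.1 × 10^8 m²
ΔV = Sy × A × Δh = 0.042 × 7.1 × 10^8 m² × 5.91 m = 1.762 × 10^8 m³
ΔV = 1.762 × 10^8 m³ = 0.1762 km³

ΔV ≈ 0.176 km³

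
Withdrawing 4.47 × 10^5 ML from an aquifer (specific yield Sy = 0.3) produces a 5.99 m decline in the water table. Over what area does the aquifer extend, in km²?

A ≈ 249 km²

ΔV = 4.47 × 10^5 ML = 4.47 × 10^8 m³
A = ΔV / (Sy × Δh) = 4.47 × 10^8 / (0.3 × 5.99) = 2.487 × 10^8 m²
A = 2.487 × 10^8 m² = 248.7 km²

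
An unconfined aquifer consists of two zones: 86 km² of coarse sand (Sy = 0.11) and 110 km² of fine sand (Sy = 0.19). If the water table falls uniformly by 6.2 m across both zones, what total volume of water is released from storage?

A₁ = 86 km² = 8.6 × 10^7 m²; A₂ = 110 km² = 1.1 × 10^8 m²
ΔV₁ = 0.11 × 8.6 × 10^7 × 6.2 = 5.865 × 10^7 m³
ΔV₂ = 0.19 × 1.1 × 10^8 × 6.2 = 1.296 × 10^8 m³
ΔV = ΔV₁ + ΔV₂ = 1.882 × 10^8 m³

ΔV ≈ 1.88 × 10^8 m³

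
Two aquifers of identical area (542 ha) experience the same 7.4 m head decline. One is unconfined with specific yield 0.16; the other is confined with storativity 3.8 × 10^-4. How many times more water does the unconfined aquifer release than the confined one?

ΔV_u / ΔV_c ≈ 421

A = 542 ha = 5.42 × 10^6 m²
Unconfined: ΔV_u = Sy × A × Δh = 0.16 × 5.42 × 10^6 × 7.4 = 6.417 × 10^6 m³
Confined: ΔV_c = S × A × Δh = 3.8 × 10^-4 × 5.42 × 10^6 × 7.4 = 15240 m³
Ratio = ΔV_u / ΔV_c = Sy / S = 0.16 / 3.8 × 10^-4 = 421.1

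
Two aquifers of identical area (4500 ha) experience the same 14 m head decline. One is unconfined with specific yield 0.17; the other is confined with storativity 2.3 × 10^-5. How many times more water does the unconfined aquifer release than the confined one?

A = 4500 ha = 4.5 × 10^7 m²
Unconfined: ΔV_u = Sy × A × Δh = 0.17 × 4.5 × 10^7 × 14 = 1.071 × 10^8 m³
Confined: ΔV_c = S × A × Δh = 2.3 × 10^-5 × 4.5 × 10^7 × 14 = 14490 m³
Ratio = ΔV_u / ΔV_c = Sy / S = 0.17 / 2.3 × 10^-5 = 7391

ΔV_u / ΔV_c ≈ 7390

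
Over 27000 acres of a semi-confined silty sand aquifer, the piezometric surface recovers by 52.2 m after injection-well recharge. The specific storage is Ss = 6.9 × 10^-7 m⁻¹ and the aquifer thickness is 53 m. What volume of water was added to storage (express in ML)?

S = Ss × b = 6.9 × 10^-7 m⁻¹ × 53 m = 3.657 × 10^-5
A = 27000 acres = 1.093 × 10^8 m²
ΔV = S × A × Δh = 3.657 × 10^-5 × 1.093 × 10^8 m² × 52.2 m = 2.086 × 10^5 m³
ΔV = 2.086 × 10^5 m³ = 208.6 ML

ΔV ≈ 209 ML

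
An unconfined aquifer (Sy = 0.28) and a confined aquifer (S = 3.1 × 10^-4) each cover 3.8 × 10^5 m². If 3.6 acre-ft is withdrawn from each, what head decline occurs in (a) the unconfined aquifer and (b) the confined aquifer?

Δh_u ≈ 0.0417 m; Δh_c ≈ 37.7 m

ΔV = 3.6 acre-ft = 4441 m³
Unconfined: Δh_u = ΔV/(Sy·A) = 4441/(0.28 × 3.8 × 10^5) = 0.04173 m
Confined: Δh_c = ΔV/(S·A) = 4441/(3.1 × 10^-4 × 3.8 × 10^5) = 37.7 m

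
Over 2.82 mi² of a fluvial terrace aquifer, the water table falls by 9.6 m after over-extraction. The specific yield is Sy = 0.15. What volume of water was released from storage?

A = 2.82 mi² = 7.304 × 10^6 m²
ΔV = Sy × A × Δh = 0.15 × 7.304 × 10^6 m² × 9.6 m = 1.052 × 10^7 m³

ΔV ≈ 1.05 × 10^7 m³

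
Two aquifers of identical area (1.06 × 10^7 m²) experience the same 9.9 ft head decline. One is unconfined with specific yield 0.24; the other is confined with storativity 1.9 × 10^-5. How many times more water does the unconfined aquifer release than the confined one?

Δh = 9.9 ft = 3.018 m
Unconfined: ΔV_u = Sy × A × Δh = 0.24 × 1.06 × 10^7 × 3.018 = 7.677 × 10^6 m³
Confined: ΔV_c = S × A × Δh = 1.9 × 10^-5 × 1.06 × 10^7 × 3.018 = 607.7 m³
Ratio = ΔV_u / ΔV_c = Sy / S = 0.24 / 1.9 × 10^-5 = 12630

ΔV_u / ΔV_c ≈ 12600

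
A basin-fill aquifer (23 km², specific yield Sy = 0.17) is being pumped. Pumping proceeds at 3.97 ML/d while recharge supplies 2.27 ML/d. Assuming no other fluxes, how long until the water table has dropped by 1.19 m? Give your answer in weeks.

A = 23 km² = 2.3 × 10^7 m²
ΔV = Sy × A × Δh = 0.17 × 2.3 × 10^7 × 1.19 = 4.653 × 10^6 m³
Net withdrawal = 3.97 − 2.27 = 1.7 ML/d = 1700 m³/d
t = ΔV / Q = 4.653 × 10^6 m³ / 1700 m³/d = 2737 d
t = 2737 d ≈ 391 weeks

t ≈ 391 weeks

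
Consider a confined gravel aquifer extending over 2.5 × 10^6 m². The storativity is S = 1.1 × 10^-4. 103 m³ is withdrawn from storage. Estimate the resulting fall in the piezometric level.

Δh ≈ 0.375 m

Δh = ΔV / (S × A) = 103 m³ / (1.1 × 10^-4 × 2.5 × 10^6 m²) = 0.3745 m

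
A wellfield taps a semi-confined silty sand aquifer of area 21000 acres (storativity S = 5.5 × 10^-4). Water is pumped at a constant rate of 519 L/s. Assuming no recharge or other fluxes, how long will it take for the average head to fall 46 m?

A = 21000 acres = 8.498 × 10^7 m²
ΔV = S × A × Δh = 5.5 × 10^-4 × 8.498 × 10^7 × 46 = 2.15 × 10^6 m³
Q = 519 L/s = 44840 m³/d
t = ΔV / Q = 2.15 × 10^6 m³ / 44840 m³/d = 47.95 d

t ≈ 47.9 days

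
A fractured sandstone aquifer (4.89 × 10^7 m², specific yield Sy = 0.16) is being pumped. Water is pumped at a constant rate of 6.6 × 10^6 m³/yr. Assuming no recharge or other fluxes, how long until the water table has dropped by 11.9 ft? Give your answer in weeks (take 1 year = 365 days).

t ≈ 224 weeks

Δh = 11.9 ft = 3.627 m
ΔV = Sy × A × Δh = 0.16 × 4.89 × 10^7 × 3.627 = 2.838 × 10^7 m³
Q = 6.6 × 10^6 m³/yr = 18080 m³/d
t = ΔV / Q = 2.838 × 10^7 m³ / 18080 m³/d = 1569 d
t = 1569 d ≈ 224.2 weeks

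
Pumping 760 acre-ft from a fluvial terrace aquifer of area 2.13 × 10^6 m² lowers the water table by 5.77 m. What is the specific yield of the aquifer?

ΔV = 760 acre-ft = 9.374 × 10^5 m³
Sy = ΔV / (A × Δh) = 9.374 × 10^5 m³ / (2.13 × 10^6 m² × 5.77 m) = 0.07628

Sy ≈ 0.076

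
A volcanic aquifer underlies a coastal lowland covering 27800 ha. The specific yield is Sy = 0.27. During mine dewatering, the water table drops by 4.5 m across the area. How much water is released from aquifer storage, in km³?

ΔV ≈ 0.338 km³

A = 27800 ha = 2.78 × 10^8 m²
ΔV = Sy × A × Δh = 0.27 × 2.78 × 10^8 m² × 4.5 m = 3.378 × 10^8 m³
ΔV = 3.378 × 10^8 m³ = 0.3378 km³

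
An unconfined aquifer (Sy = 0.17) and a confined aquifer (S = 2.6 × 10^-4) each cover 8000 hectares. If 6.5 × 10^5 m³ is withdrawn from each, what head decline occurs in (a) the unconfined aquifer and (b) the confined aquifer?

A = 8000 hectares = 8 × 10^7 m²
Unconfined: Δh_u = ΔV/(Sy·A) = 6.5 × 10^5/(0.17 × 8 × 10^7) = 0.04779 m
Confined: Δh_c = ΔV/(S·A) = 6.5 × 10^5/(2.6 × 10^-4 × 8 × 10^7) = 31.25 m

Δh_u ≈ 0.0478 m; Δh_c ≈ 31.3 m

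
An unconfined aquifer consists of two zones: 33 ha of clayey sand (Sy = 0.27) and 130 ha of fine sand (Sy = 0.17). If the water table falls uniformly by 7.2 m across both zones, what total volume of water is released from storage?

ΔV ≈ 2.23 × 10^6 m³

A₁ = 33 ha = 3.3 × 10^5 m²; A₂ = 130 ha = 1.3 × 10^6 m²
ΔV₁ = 0.27 × 3.3 × 10^5 × 7.2 = 6.415 × 10^5 m³
ΔV₂ = 0.17 × 1.3 × 10^6 × 7.2 = 1.591 × 10^6 m³
ΔV = ΔV₁ + ΔV₂ = 2.233 × 10^6 m³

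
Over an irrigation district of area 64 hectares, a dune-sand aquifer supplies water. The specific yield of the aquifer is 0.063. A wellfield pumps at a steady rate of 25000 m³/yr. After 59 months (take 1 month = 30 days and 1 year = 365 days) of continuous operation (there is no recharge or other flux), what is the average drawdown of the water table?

Δh ≈ 3.01 m

A = 64 hectares = 6.4 × 10^5 m²
Q = 25000 m³/yr = 68.49 m³/d
t = 59 months = 1770 d
ΔV = Q × t = 68.49 m³/d × 1770 d = 1.212 × 10^5 m³
Δh = ΔV / (Sy × A) = 1.212 × 10^5 / (0.063 × 6.4 × 10^5) = 3.007 m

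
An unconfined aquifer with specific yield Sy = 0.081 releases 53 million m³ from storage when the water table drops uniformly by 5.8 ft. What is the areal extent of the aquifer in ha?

A ≈ 37000 ha

Δh = 5.8 ft = 1.768 m
ΔV = 53 million m³ = 5.3 × 10^7 m³
A = ΔV / (Sy × Δh) = 5.3 × 10^7 / (0.081 × 1.768) = 3.701 × 10^8 m²
A = 3.701 × 10^8 m² = 37010 ha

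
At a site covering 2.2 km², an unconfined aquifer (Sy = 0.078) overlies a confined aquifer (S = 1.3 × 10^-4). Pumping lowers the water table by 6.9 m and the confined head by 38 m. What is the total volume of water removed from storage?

A = 2.2 km² = 2.2 × 10^6 m²
Unconfined: ΔV_u = Sy × A × Δh_u = 0.078 × 2.2 × 10^6 × 6.9 = 1.184 × 10^6 m³
Confined: ΔV_c = S × A × Δh_c = 1.3 × 10^-4 × 2.2 × 10^6 × 38 = 10870 m³
Total ΔV = 1.184 × 10^6 + 10870 = 1.195 × 10^6 m³

ΔV ≈ 1.19 × 10^6 m³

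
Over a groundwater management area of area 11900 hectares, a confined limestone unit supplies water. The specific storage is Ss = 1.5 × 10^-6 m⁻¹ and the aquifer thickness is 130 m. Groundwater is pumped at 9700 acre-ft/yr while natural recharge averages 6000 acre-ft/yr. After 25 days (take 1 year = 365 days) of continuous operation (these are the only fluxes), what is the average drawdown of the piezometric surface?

Δh ≈ 13.5 m

S = Ss × b = 1.5 × 10^-6 m⁻¹ × 130 m = 1.95 × 10^-4
A = 11900 hectares = 1.19 × 10^8 m²
Net abstraction = 9700 − 6000 = 3700 acre-ft/yr
Q_net = 3700 acre-ft/yr = 12500 m³/d
ΔV = Q × t = 12500 m³/d × 25 d = 3.126 × 10^5 m³
Δh = ΔV / (S × A) = 3.126 × 10^5 / (1.95 × 10^-4 × 1.19 × 10^8) = 13.47 m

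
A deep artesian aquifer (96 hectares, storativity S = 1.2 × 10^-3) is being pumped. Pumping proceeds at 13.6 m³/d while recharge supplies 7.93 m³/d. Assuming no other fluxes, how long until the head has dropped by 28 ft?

t ≈ 1730 days

A = 96 hectares = 9.6 × 10^5 m²
Δh = 28 ft = 8.534 m
ΔV = S × A × Δh = 0.0012 × 9.6 × 10^5 × 8.534 = 9832 m³
Net withdrawal = 13.6 − 7.93 = 5.67 m³/d
t = ΔV / Q = 9832 m³ / 5.67 m³/d = 1734 d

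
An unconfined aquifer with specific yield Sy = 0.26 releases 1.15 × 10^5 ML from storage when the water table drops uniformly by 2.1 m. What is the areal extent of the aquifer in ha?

A ≈ 21100 ha

ΔV = 1.15 × 10^5 ML = 1.15 × 10^8 m³
A = ΔV / (Sy × Δh) = 1.15 × 10^8 / (0.26 × 2.1) = 2.106 × 10^8 m²
A = 2.106 × 10^8 m² = 21060 ha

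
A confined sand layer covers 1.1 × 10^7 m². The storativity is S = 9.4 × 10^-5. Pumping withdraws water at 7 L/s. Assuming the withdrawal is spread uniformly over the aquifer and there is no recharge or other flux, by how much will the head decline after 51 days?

Δh ≈ 29.8 m

Q = 7 L/s = 604.8 m³/d
ΔV = Q × t = 604.8 m³/d × 51 d = 30840 m³
Δh = ΔV / (S × A) = 30840 / (9.4 × 10^-5 × 1.1 × 10^7) = 29.83 m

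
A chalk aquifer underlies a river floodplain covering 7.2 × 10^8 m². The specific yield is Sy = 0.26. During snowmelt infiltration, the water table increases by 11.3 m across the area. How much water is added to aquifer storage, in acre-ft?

ΔV ≈ 1.71 × 10^6 acre-ft

ΔV = Sy × A × Δh = 0.26 × 7.2 × 10^8 m² × 11.3 m = 2.115 × 10^9 m³
ΔV = 2.115 × 10^9 m³ = 1.715 × 10^6 acre-ft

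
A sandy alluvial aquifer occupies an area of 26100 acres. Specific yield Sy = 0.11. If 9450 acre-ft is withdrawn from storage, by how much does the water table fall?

Δh ≈ 1 m

A = 26100 acres = 1.056 × 10^8 m²
ΔV = 9450 acre-ft = 1.166 × 10^7 m³
Δh = ΔV / (Sy × A) = 1.166 × 10^7 m³ / (0.11 × 1.056 × 10^8 m²) = 1.003 m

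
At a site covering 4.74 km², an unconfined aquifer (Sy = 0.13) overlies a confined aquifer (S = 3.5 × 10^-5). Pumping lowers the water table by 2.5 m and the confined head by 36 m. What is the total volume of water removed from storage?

ΔV ≈ 1.55 × 10^6 m³

A = 4.74 km² = 4.74 × 10^6 m²
Unconfined: ΔV_u = Sy × A × Δh_u = 0.13 × 4.74 × 10^6 × 2.5 = 1.54 × 10^6 m³
Confined: ΔV_c = S × A × Δh_c = 3.5 × 10^-5 × 4.74 × 10^6 × 36 = 5972 m³
Total ΔV = 1.54 × 10^6 + 5972 = 1.546 × 10^6 m³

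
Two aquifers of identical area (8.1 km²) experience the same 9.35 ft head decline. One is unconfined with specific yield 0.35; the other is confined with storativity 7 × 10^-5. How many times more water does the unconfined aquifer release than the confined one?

A = 8.1 km² = 8.1 × 10^6 m²
Δh = 9.35 ft = 2.85 m
Unconfined: ΔV_u = Sy × A × Δh = 0.35 × 8.1 × 10^6 × 2.85 = 8.079 × 10^6 m³
Confined: ΔV_c = S × A × Δh = 7 × 10^-5 × 8.1 × 10^6 × 2.85 = 1616 m³
Ratio = ΔV_u / ΔV_c = Sy / S = 0.35 / 7 × 10^-5 = 5000

ΔV_u / ΔV_c ≈ 5000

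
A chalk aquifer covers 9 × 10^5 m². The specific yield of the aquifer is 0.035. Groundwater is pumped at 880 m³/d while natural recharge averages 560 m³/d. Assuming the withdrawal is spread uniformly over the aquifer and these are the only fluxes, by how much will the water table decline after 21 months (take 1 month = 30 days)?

Net abstraction = 880 − 560 = 320 m³/d
t = 21 months = 630 d
ΔV = Q × t = 320 m³/d × 630 d = 2.016 × 10^5 m³
Δh = ΔV / (Sy × A) = 2.016 × 10^5 / (0.035 × 9 × 10^5) = 6.4 m

Δh ≈ 6.4 m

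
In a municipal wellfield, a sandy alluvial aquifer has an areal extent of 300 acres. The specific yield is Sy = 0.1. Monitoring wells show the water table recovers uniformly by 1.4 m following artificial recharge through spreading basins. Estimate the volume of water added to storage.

ΔV ≈ 1.7 × 10^5 m³

A = 300 acres = 1.214 × 10^6 m²
ΔV = Sy × A × Δh = 0.1 × 1.214 × 10^6 m² × 1.4 m = 1.7 × 10^5 m³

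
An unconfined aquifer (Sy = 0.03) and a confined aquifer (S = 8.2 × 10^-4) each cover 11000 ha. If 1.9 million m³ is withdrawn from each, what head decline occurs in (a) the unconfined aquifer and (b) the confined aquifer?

Δh_u ≈ 0.576 m; Δh_c ≈ 21.1 m

A = 11000 ha = 1.1 × 10^8 m²
ΔV = 1.9 million m³ = 1.9 × 10^6 m³
Unconfined: Δh_u = ΔV/(Sy·A) = 1.9 × 10^6/(0.03 × 1.1 × 10^8) = 0.5758 m
Confined: Δh_c = ΔV/(S·A) = 1.9 × 10^6/(8.2 × 10^-4 × 1.1 × 10^8) = 21.06 m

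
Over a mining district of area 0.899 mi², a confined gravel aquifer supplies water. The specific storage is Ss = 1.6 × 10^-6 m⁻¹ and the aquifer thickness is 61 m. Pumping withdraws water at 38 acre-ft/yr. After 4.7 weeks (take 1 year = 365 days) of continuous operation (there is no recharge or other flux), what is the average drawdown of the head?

S = Ss × b = 1.6 × 10^-6 m⁻¹ × 61 m = 9.76 × 10^-5
A = 0.899 mi² = 2.328 × 10^6 m²
Q = 38 acre-ft/yr = 128.4 m³/d
t = 4.7 weeks = 32.9 d
ΔV = Q × t = 128.4 m³/d × 32.9 d = 4225 m³
Δh = ΔV / (S × A) = 4225 / (9.76 × 10^-5 × 2.328 × 10^6) = 18.59 m

Δh ≈ 18.6 m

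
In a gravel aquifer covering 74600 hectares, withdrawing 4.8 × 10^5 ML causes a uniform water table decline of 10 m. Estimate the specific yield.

Sy ≈ 0.064

A = 74600 hectares = 7.46 × 10^8 m²
ΔV = 4.8 × 10^5 ML = 4.8 × 10^8 m³
Sy = ΔV / (A × Δh) = 4.8 × 10^8 m³ / (7.46 × 10^8 m² × 10 m) = 0.06434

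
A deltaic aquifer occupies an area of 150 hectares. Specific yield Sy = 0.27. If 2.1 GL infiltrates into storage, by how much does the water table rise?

A = 150 hectares = 1.5 × 10^6 m²
ΔV = 2.1 GL = 2.1 × 10^6 m³
Δh = ΔV / (Sy × A) = 2.1 × 10^6 m³ / (0.27 × 1.5 × 10^6 m²) = 5.185 m

Δh ≈ 5.19 m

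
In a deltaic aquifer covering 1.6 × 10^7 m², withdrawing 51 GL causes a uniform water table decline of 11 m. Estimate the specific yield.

Sy ≈ 0.29

ΔV = 51 GL = 5.1 × 10^7 m³
Sy = ΔV / (A × Δh) = 5.1 × 10^7 m³ / (1.6 × 10^7 m² × 11 m) = 0.2898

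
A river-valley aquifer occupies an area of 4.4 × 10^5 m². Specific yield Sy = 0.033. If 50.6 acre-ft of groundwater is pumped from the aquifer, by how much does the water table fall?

Δh ≈ 4.3 m

ΔV = 50.6 acre-ft = 62410 m³
Δh = ΔV / (Sy × A) = 62410 m³ / (0.033 × 4.4 × 10^5 m²) = 4.298 m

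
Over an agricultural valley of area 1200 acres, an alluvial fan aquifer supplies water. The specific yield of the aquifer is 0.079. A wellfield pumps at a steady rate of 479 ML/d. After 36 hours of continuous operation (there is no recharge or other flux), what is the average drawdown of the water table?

Δh ≈ 1.87 m

A = 1200 acres = 4.856 × 10^6 m²
Q = 479 ML/d = 4.79 × 10^5 m³/d
t = 36 hours = 1.5 d
ΔV = Q × t = 4.79 × 10^5 m³/d × 1.5 d = 7.185 × 10^5 m³
Δh = ΔV / (Sy × A) = 7.185 × 10^5 / (0.079 × 4.856 × 10^6) = 1.873 m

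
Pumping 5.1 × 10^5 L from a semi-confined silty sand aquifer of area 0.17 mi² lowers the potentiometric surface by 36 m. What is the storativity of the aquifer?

S ≈ 3.2 × 10^-5

A = 0.17 mi² = 4.403 × 10^5 m²
ΔV = 5.1 × 10^5 L = 510 m³
S = ΔV / (A × Δh) = 510 m³ / (4.403 × 10^5 m² × 36 m) = 3.218 × 10^-5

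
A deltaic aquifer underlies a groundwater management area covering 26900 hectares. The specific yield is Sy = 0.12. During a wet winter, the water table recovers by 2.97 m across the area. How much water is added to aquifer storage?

ΔV ≈ 9.59 × 10^7 m³

A = 26900 hectares = 2.69 × 10^8 m²
ΔV = Sy × A × Δh = 0.12 × 2.69 × 10^8 m² × 2.97 m = 9.587 × 10^7 m³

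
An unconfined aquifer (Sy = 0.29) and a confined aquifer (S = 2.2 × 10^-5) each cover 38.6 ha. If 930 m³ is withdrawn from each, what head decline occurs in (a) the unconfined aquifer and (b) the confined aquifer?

A = 38.6 ha = 3.86 × 10^5 m²
Unconfined: Δh_u = ΔV/(Sy·A) = 930/(0.29 × 3.86 × 10^5) = 0.008308 m
Confined: Δh_c = ΔV/(S·A) = 930/(2.2 × 10^-5 × 3.86 × 10^5) = 109.5 m

Δh_u ≈ 0.00831 m; Δh_c ≈ 110 m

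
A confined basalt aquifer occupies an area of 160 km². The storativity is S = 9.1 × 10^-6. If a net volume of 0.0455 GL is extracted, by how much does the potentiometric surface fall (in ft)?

A = 160 km² = 1.6 × 10^8 m²
ΔV = 0.0455 GL = 45500 m³
Δh = ΔV / (S × A) = 45500 m³ / (9.1 × 10^-6 × 1.6 × 10^8 m²) = 31.25 m
Δh = 31.25 m = 102.5 ft

Δh ≈ 103 ft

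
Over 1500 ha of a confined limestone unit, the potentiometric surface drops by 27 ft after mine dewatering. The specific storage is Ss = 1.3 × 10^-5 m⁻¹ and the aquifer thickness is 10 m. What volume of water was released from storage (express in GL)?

ΔV ≈ 0.016 GL

S = Ss × b = 1.3 × 10^-5 m⁻¹ × 10 m = 1.3 × 10^-4
A = 1500 ha = 1.5 × 10^7 m²
Δh = 27 ft = 8.23 m
ΔV = S × A × Δh = 1.3 × 10^-4 × 1.5 × 10^7 m² × 8.23 m = 16050 m³
ΔV = 16050 m³ = 0.01605 GL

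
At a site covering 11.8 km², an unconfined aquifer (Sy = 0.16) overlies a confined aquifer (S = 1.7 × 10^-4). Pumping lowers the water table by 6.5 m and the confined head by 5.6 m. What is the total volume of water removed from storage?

A = 11.8 km² = 1.18 × 10^7 m²
Unconfined: ΔV_u = Sy × A × Δh_u = 0.16 × 1.18 × 10^7 × 6.5 = 1.227 × 10^7 m³
Confined: ΔV_c = S × A × Δh_c = 1.7 × 10^-4 × 1.18 × 10^7 × 5.6 = 11230 m³
Total ΔV = 1.227 × 10^7 + 11230 = 1.228 × 10^7 m³

ΔV ≈ 1.23 × 10^7 m³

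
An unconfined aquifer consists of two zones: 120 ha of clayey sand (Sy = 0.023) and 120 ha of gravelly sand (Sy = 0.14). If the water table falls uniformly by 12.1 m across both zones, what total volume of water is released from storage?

A₁ = 120 ha = 1.2 × 10^6 m²; A₂ = 120 ha = 1.2 × 10^6 m²
ΔV₁ = 0.023 × 1.2 × 10^6 × 12.1 = 3.34 × 10^5 m³
ΔV₂ = 0.14 × 1.2 × 10^6 × 12.1 = 2.033 × 10^6 m³
ΔV = ΔV₁ + ΔV₂ = 2.367 × 10^6 m³

ΔV ≈ 2.37 × 10^6 m³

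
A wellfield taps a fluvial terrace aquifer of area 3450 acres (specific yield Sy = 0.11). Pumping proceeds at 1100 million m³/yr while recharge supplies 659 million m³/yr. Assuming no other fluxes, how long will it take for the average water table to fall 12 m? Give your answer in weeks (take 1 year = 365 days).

A = 3450 acres = 1.396 × 10^7 m²
ΔV = Sy × A × Δh = 0.11 × 1.396 × 10^7 × 12 = 1.843 × 10^7 m³
Net withdrawal = 1100 − 659 = 441 million m³/yr = 1.208 × 10^6 m³/d
t = ΔV / Q = 1.843 × 10^7 m³ / 1.208 × 10^6 m³/d = 15.25 d
t = 15.25 d ≈ 2.179 weeks

t ≈ 2.18 weeks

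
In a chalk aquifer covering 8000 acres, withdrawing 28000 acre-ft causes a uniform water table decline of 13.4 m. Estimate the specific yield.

Sy ≈ 0.08

A = 8000 acres = 3.237 × 10^7 m²
ΔV = 28000 acre-ft = 3.454 × 10^7 m³
Sy = ΔV / (A × Δh) = 3.454 × 10^7 m³ / (3.237 × 10^7 m² × 13.4 m) = 0.07961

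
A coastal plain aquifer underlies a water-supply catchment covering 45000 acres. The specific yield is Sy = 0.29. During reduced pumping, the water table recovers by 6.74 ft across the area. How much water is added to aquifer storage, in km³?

A = 45000 acres = 1.821 × 10^8 m²
Δh = 6.74 ft = 2.054 m
ΔV = Sy × A × Δh = 0.29 × 1.821 × 10^8 m² × 2.054 m = 1.085 × 10^8 m³
ΔV = 1.085 × 10^8 m³ = 0.1085 km³

ΔV ≈ 0.108 km³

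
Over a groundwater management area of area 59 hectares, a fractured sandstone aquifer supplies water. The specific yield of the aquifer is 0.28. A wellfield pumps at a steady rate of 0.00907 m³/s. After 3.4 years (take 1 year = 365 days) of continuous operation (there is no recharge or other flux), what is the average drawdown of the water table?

A = 59 hectares = 5.9 × 10^5 m²
Q = 0.00907 m³/s = 783.6 m³/d
t = 3.4 years = 1241 d
ΔV = Q × t = 783.6 m³/d × 1241 d = 9.725 × 10^5 m³
Δh = ΔV / (Sy × A) = 9.725 × 10^5 / (0.28 × 5.9 × 10^5) = 5.887 m

Δh ≈ 5.89 m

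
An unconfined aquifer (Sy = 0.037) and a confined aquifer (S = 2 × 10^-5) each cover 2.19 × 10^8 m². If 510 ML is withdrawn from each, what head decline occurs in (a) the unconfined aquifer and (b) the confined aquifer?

Δh_u ≈ 0.0629 m; Δh_c ≈ 116 m

ΔV = 510 ML = 5.1 × 10^5 m³
Unconfined: Δh_u = ΔV/(Sy·A) = 5.1 × 10^5/(0.037 × 2.19 × 10^8) = 0.06294 m
Confined: Δh_c = ΔV/(S·A) = 5.1 × 10^5/(2 × 10^-5 × 2.19 × 10^8) = 116.4 m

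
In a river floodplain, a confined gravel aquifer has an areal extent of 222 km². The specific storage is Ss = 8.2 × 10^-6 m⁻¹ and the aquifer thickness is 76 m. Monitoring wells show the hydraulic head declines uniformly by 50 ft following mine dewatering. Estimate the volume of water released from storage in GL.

S = Ss × b = 8.2 × 10^-6 m⁻¹ × 76 m = 6.232 × 10^-4
A = 222 km² = 2.22 × 10^8 m²
Δh = 50 ft = 15.24 m
ΔV = S × A × Δh = 6.232 × 10^-4 × 2.22 × 10^8 m² × 15.24 m = 2.108 × 10^6 m³
ΔV = 2.108 × 10^6 m³ = 2.108 GL

ΔV ≈ 2.11 GL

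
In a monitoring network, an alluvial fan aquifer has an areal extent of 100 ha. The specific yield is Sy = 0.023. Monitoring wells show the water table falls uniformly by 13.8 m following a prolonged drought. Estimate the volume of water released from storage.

ΔV ≈ 3.17 × 10^5 m³

A = 100 ha = 1 × 10^6 m²
ΔV = Sy × A × Δh = 0.023 × 1 × 10^6 m² × 13.8 m = 3.174 × 10^5 m³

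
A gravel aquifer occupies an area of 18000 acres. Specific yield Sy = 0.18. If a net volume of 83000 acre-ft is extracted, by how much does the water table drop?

A = 18000 acres = 7.284 × 10^7 m²
ΔV = 83000 acre-ft = 1.024 × 10^8 m³
Δh = ΔV / (Sy × A) = 1.024 × 10^8 m³ / (0.18 × 7.284 × 10^7 m²) = 7.808 m

Δh ≈ 7.81 m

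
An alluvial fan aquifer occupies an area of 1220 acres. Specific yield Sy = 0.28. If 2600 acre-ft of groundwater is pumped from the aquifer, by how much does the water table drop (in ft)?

A = 1220 acres = 4.937 × 10^6 m²
ΔV = 2600 acre-ft = 3.207 × 10^6 m³
Δh = ΔV / (Sy × A) = 3.207 × 10^6 m³ / (0.28 × 4.937 × 10^6 m²) = 2.32 m
Δh = 2.32 m = 7.611 ft

Δh ≈ 7.61 ft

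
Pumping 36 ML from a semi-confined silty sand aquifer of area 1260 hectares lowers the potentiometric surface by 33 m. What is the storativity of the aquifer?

A = 1260 hectares = 1.26 × 10^7 m²
ΔV = 36 ML = 36000 m³
S = ΔV / (A × Δh) = 36000 m³ / (1.26 × 10^7 m² × 33 m) = 8.658 × 10^-5

S ≈ 8.7 × 10^-5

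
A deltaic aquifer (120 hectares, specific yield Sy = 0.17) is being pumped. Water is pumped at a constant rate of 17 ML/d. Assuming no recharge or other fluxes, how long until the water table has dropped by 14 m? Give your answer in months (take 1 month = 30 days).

A = 120 hectares = 1.2 × 10^6 m²
ΔV = Sy × A × Δh = 0.17 × 1.2 × 10^6 × 14 = 2.856 × 10^6 m³
Q = 17 ML/d = 17000 m³/d
t = ΔV / Q = 2.856 × 10^6 m³ / 17000 m³/d = 168 d
t = 168 d ≈ 5.6 months

t ≈ 5.6 months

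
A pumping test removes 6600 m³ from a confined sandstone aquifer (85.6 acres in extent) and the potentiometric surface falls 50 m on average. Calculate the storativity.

S ≈ 3.8 × 10^-4

A = 85.6 acres = 3.464 × 10^5 m²
S = ΔV / (A × Δh) = 6600 m³ / (3.464 × 10^5 m² × 50 m) = 3.811 × 10^-4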